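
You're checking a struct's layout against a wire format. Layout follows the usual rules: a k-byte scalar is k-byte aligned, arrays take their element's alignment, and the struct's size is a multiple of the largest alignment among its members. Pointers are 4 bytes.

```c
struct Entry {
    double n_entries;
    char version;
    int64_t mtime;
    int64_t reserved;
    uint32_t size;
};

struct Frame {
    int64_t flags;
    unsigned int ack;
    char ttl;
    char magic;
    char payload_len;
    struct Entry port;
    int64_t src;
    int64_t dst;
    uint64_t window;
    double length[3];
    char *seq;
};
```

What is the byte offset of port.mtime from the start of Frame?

Entry: @0: n_entries [8B, align 8] → 8; @8: version [1B, align 1] → 9; +7 pad (align 8); @16: mtime [8B, align 8] → 24; @24: reserved [8B, align 8] → 32; @32: size [4B, align 4] → 36; +4 tail pad (align 8); size 40, align 8
@0: flags [8B, align 8] → 8
@8: ack [4B, align 4] → 12
@12: ttl [1B, align 1] → 13
@13: magic [1B, align 1] → 14
@14: payload_len [1B, align 1] → 15
+1 pad (align 8)
@16: port [40B, align 8] → 56
within Entry: mtime at 16
16 + 16 = 32

32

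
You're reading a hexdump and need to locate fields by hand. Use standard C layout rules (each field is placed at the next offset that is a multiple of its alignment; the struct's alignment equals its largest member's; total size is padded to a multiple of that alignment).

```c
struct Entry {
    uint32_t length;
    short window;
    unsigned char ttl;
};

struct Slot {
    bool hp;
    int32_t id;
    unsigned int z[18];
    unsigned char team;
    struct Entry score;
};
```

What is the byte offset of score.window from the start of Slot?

88

Entry: length at 0 (size 4, align 4) → ends 4; window at 4 (size 2, align 2) → ends 6; ttl at 6 (size 1, align 1) → ends 7; tail pad 1 to reach multiple of 4; total 8 bytes, alignment 4
hp at 0 (size 1, align 1) → ends 1
pad 3 to align 4 for id
id at 4 (size 4, align 4) → ends 8
z at 8 (size 72, align 4) → ends 80
team at 80 (size 1, align 1) → ends 81
pad 3 to align 4 for score
score at 84 (size 8, align 4) → ends 92
within Entry: window at 4
84 + 4 = 88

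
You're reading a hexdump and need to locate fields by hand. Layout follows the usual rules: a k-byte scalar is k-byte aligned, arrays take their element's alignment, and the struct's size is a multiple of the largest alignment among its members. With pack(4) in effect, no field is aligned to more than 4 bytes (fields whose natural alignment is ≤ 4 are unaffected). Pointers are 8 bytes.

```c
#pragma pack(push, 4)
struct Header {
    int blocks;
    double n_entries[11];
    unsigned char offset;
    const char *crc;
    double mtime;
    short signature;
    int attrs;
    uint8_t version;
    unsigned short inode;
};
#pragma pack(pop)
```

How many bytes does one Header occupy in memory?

blocks at 0 (size 4, align 4) → ends 4
n_entries at 4 (size 88, align 4) → ends 92
offset at 92 (size 1, align 1) → ends 93
pad 3 to align 4 for crc
crc at 96 (size 8, align 4) → ends 104
mtime at 104 (size 8, align 4) → ends 112
signature at 112 (size 2, align 2) → ends 114
pad 2 to align 4 for attrs
attrs at 116 (size 4, align 4) → ends 120
version at 120 (size 1, align 1) → ends 121
pad 1 to align 2 for inode
inode at 122 (size 2, align 2) → ends 124
total 124 bytes, alignment 4

124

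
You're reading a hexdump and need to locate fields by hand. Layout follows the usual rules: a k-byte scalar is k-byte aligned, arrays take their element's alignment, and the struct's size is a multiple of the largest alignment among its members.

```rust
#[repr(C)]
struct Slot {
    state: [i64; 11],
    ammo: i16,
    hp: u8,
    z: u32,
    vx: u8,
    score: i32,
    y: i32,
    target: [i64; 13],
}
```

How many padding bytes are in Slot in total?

8

@0: state [88B, align 8] → 88
@88: ammo [2B, align 2] → 90
@90: hp [1B, align 1] → 91
+1 pad (align 4)
@92: z [4B, align 4] → 96
@96: vx [1B, align 1] → 97
+3 pad (align 4)
@100: score [4B, align 4] → 104
@104: y [4B, align 4] → 108
+4 pad (align 8)
@112: target [104B, align 8] → 216
size 216, align 8
data bytes 208, size 216 → padding 8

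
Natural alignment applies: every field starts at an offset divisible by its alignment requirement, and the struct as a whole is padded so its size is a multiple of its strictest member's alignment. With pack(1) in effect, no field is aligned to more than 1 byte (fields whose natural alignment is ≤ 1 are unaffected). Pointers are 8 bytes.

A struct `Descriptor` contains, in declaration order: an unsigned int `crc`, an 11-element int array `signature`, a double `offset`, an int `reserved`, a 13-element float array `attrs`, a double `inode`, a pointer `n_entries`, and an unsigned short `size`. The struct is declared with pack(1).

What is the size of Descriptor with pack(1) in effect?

130

@0: crc [4B, align 1] → 4
@4: signature [44B, align 1] → 48
@48: offset [8B, align 1] → 56
@56: reserved [4B, align 1] → 60
@60: attrs [52B, align 1] → 112
@112: inode [8B, align 1] → 120
@120: n_entries [8B, align 1] → 128
@128: size [2B, align 1] → 130
size 130, align 1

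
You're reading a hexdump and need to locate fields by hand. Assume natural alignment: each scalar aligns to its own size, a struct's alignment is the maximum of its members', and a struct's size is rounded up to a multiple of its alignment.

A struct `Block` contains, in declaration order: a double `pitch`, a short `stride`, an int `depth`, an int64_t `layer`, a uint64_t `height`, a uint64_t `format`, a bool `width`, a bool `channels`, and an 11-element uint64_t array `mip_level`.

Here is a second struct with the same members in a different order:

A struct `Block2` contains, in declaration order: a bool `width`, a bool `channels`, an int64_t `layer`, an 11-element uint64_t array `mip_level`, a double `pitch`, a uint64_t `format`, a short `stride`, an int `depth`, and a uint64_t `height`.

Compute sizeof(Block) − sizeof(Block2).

0..8  pitch  (8B, 8-aligned)
8..10  stride  (2B, 2-aligned)
10..12  -- padding (2B)
12..16  depth  (4B, 4-aligned)
16..24  layer  (8B, 8-aligned)
24..32  height  (8B, 8-aligned)
32..40  format  (8B, 8-aligned)
40..41  width  (1B, 1-aligned)
41..42  channels  (1B, 1-aligned)
42..48  -- padding (6B)
48..136  mip_level  (88B, 8-aligned)
sizeof = 136, alignof = 8
— Block2 —
0..1  width  (1B, 1-aligned)
1..2  channels  (1B, 1-aligned)
2..8  -- padding (6B)
8..16  layer  (8B, 8-aligned)
16..104  mip_level  (88B, 8-aligned)
104..112  pitch  (8B, 8-aligned)
112..120  format  (8B, 8-aligned)
120..122  stride  (2B, 2-aligned)
122..124  -- padding (2B)
124..128  depth  (4B, 4-aligned)
128..136  height  (8B, 8-aligned)
sizeof = 136, alignof = 8
136 − 136 = 0

0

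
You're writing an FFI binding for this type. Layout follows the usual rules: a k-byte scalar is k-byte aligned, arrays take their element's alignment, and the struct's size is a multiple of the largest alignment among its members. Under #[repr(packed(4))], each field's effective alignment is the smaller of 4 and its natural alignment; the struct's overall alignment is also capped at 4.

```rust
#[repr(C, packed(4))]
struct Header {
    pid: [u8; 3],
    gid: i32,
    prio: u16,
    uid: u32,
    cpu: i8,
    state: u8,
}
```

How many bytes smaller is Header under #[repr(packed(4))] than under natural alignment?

natural layout:
  0..3  pid  (3B, 1-aligned)
  3..4  -- padding (1B)
  4..8  gid  (4B, 4-aligned)
  8..10  prio  (2B, 2-aligned)
  10..12  -- padding (2B)
  12..16  uid  (4B, 4-aligned)
  16..17  cpu  (1B, 1-aligned)
  17..18  state  (1B, 1-aligned)
  18..20  -- tail padding (2B)
  sizeof = 20, alignof = 4
packed(4) layout:
  0..3  pid  (3B, 1-aligned)
  3..4  -- padding (1B)
  4..8  gid  (4B, 4-aligned)
  8..10  prio  (2B, 2-aligned)
  10..12  -- padding (2B)
  12..16  uid  (4B, 4-aligned)
  16..17  cpu  (1B, 1-aligned)
  17..18  state  (1B, 1-aligned)
  18..20  -- tail padding (2B)
  sizeof = 20, alignof = 4
20 − 20 = 0

0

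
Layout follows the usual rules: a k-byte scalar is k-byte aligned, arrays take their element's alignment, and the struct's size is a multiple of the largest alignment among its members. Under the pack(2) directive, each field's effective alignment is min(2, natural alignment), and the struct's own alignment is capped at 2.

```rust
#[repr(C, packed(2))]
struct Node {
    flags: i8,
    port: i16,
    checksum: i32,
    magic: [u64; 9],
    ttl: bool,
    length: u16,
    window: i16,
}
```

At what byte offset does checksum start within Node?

4

0..1  flags  (1B, 1-aligned)
1..2  -- padding (1B)
2..4  port  (2B, 2-aligned)
4..8  checksum  (4B, 2-aligned)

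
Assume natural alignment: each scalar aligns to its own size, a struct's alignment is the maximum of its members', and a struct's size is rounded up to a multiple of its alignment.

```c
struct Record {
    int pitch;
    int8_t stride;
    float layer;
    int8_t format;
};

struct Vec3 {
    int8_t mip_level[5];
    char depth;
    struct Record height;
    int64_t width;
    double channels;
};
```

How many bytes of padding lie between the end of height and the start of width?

0

Record: 0..4  pitch  (4B, 4-aligned); 4..5  stride  (1B, 1-aligned); 5..8  -- padding (3B); 8..12  layer  (4B, 4-aligned); 12..13  format  (1B, 1-aligned); 13..16  -- tail padding (3B); sizeof = 16, alignof = 4
0..5  mip_level  (5B, 1-aligned)
5..6  depth  (1B, 1-aligned)
6..8  -- padding (2B)
8..24  height  (16B, 4-aligned)
24..32  width  (8B, 8-aligned)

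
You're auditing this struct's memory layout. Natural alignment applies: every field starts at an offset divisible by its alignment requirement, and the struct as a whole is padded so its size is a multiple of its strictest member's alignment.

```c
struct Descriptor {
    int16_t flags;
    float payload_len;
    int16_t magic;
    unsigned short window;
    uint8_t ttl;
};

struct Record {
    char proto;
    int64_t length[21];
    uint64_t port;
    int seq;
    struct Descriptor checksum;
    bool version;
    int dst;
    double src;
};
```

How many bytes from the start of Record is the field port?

176

Descriptor: 0..2  flags  (2B, 2-aligned); 2..4  -- padding (2B); 4..8  payload_len  (4B, 4-aligned); 8..10  magic  (2B, 2-aligned); 10..12  window  (2B, 2-aligned); 12..13  ttl  (1B, 1-aligned); 13..16  -- tail padding (3B); sizeof = 16, alignof = 4
0..1  proto  (1B, 1-aligned)
1..8  -- padding (7B)
8..176  length  (168B, 8-aligned)
176..184  port  (8B, 8-aligned)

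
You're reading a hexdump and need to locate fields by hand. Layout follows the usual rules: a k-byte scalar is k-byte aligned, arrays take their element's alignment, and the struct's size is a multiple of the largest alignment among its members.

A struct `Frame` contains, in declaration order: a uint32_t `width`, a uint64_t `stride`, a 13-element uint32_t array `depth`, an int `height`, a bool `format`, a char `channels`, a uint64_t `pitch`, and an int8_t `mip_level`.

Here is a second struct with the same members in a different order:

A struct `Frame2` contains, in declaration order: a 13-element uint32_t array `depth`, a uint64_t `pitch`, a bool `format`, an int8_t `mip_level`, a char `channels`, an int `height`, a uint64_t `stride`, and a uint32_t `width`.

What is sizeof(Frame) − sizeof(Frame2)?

8

width at 0 (size 4, align 4) → ends 4
pad 4 to align 8 for stride
stride at 8 (size 8, align 8) → ends 16
depth at 16 (size 52, align 4) → ends 68
height at 68 (size 4, align 4) → ends 72
format at 72 (size 1, align 1) → ends 73
channels at 73 (size 1, align 1) → ends 74
pad 6 to align 8 for pitch
pitch at 80 (size 8, align 8) → ends 88
mip_level at 88 (size 1, align 1) → ends 89
tail pad 7 to reach multiple of 8
total 96 bytes, alignment 8
— Frame2 —
depth at 0 (size 52, align 4) → ends 52
pad 4 to align 8 for pitch
pitch at 56 (size 8, align 8) → ends 64
format at 64 (size 1, align 1) → ends 65
mip_level at 65 (size 1, align 1) → ends 66
channels at 66 (size 1, align 1) → ends 67
pad 1 to align 4 for height
height at 68 (size 4, align 4) → ends 72
stride at 72 (size 8, align 8) → ends 80
width at 80 (size 4, align 4) → ends 84
tail pad 4 to reach multiple of 8
total 88 bytes, alignment 8
96 − 88 = 8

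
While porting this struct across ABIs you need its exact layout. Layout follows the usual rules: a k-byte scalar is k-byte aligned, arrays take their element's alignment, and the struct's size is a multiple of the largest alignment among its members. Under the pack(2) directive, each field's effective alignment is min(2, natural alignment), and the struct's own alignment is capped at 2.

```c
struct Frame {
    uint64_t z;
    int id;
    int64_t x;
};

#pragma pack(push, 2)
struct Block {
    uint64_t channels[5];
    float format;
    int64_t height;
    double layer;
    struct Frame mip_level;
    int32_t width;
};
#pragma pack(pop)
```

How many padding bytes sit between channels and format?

0

Frame: z at 0 (size 8, align 8) → ends 8; id at 8 (size 4, align 4) → ends 12; pad 4 to align 8 for x; x at 16 (size 8, align 8) → ends 24; total 24 bytes, alignment 8
channels at 0 (size 40, align 2) → ends 40
format at 40 (size 4, align 2) → ends 44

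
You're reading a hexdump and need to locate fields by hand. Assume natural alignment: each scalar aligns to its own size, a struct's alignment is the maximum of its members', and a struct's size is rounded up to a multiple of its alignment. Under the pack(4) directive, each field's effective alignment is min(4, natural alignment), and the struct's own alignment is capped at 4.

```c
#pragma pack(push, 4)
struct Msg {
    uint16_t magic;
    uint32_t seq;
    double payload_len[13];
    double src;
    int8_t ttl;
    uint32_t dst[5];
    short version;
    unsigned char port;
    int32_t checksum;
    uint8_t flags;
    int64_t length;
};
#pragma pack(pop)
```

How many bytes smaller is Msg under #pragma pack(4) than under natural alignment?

natural layout:
  0..2  magic  (2B, 2-aligned)
  2..4  -- padding (2B)
  4..8  seq  (4B, 4-aligned)
  8..112  payload_len  (104B, 8-aligned)
  112..120  src  (8B, 8-aligned)
  120..121  ttl  (1B, 1-aligned)
  121..124  -- padding (3B)
  124..144  dst  (20B, 4-aligned)
  144..146  version  (2B, 2-aligned)
  146..147  port  (1B, 1-aligned)
  147..148  -- padding (1B)
  148..152  checksum  (4B, 4-aligned)
  152..153  flags  (1B, 1-aligned)
  153..160  -- padding (7B)
  160..168  length  (8B, 8-aligned)
  sizeof = 168, alignof = 8
packed(4) layout:
  0..2  magic  (2B, 2-aligned)
  2..4  -- padding (2B)
  4..8  seq  (4B, 4-aligned)
  8..112  payload_len  (104B, 4-aligned)
  112..120  src  (8B, 4-aligned)
  120..121  ttl  (1B, 1-aligned)
  121..124  -- padding (3B)
  124..144  dst  (20B, 4-aligned)
  144..146  version  (2B, 2-aligned)
  146..147  port  (1B, 1-aligned)
  147..148  -- padding (1B)
  148..152  checksum  (4B, 4-aligned)
  152..153  flags  (1B, 1-aligned)
  153..156  -- padding (3B)
  156..164  length  (8B, 4-aligned)
  sizeof = 164, alignof = 4
168 − 164 = 4

4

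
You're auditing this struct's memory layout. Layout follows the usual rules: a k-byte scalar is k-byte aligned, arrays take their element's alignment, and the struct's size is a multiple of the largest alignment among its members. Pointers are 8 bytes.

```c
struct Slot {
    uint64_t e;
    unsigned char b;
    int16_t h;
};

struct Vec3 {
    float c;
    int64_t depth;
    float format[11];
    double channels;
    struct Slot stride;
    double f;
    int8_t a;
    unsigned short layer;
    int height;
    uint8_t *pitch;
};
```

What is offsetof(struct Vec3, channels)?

Slot: 0..8  e  (8B, 8-aligned); 8..9  b  (1B, 1-aligned); 9..10  -- padding (1B); 10..12  h  (2B, 2-aligned); 12..16  -- tail padding (4B); sizeof = 16, alignof = 8
0..4  c  (4B, 4-aligned)
4..8  -- padding (4B)
8..16  depth  (8B, 8-aligned)
16..60  format  (44B, 4-aligned)
60..64  -- padding (4B)
64..72  channels  (8B, 8-aligned)

64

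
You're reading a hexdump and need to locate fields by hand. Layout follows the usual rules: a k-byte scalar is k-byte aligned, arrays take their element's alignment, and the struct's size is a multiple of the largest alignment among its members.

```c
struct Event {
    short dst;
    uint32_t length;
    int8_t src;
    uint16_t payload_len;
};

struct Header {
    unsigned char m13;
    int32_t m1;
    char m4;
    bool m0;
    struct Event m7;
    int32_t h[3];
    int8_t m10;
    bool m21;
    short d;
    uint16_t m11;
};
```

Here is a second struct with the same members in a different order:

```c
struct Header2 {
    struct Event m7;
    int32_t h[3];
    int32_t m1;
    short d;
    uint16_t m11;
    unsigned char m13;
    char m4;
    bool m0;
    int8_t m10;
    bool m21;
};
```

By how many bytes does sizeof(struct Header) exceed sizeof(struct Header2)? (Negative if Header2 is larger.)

Event: 0..2  dst  (2B, 2-aligned); 2..4  -- padding (2B); 4..8  length  (4B, 4-aligned); 8..9  src  (1B, 1-aligned); 9..10  -- padding (1B); 10..12  payload_len  (2B, 2-aligned); sizeof = 12, alignof = 4
0..1  m13  (1B, 1-aligned)
1..4  -- padding (3B)
4..8  m1  (4B, 4-aligned)
8..9  m4  (1B, 1-aligned)
9..10  m0  (1B, 1-aligned)
10..12  -- padding (2B)
12..24  m7  (12B, 4-aligned)
24..36  h  (12B, 4-aligned)
36..37  m10  (1B, 1-aligned)
37..38  m21  (1B, 1-aligned)
38..40  d  (2B, 2-aligned)
40..42  m11  (2B, 2-aligned)
42..44  -- tail padding (2B)
sizeof = 44, alignof = 4
— Header2 —
0..12  m7  (12B, 4-aligned)
12..24  h  (12B, 4-aligned)
24..28  m1  (4B, 4-aligned)
28..30  d  (2B, 2-aligned)
30..32  m11  (2B, 2-aligned)
32..33  m13  (1B, 1-aligned)
33..34  m4  (1B, 1-aligned)
34..35  m0  (1B, 1-aligned)
35..36  m10  (1B, 1-aligned)
36..37  m21  (1B, 1-aligned)
37..40  -- tail padding (3B)
sizeof = 40, alignof = 4
44 − 40 = 4

4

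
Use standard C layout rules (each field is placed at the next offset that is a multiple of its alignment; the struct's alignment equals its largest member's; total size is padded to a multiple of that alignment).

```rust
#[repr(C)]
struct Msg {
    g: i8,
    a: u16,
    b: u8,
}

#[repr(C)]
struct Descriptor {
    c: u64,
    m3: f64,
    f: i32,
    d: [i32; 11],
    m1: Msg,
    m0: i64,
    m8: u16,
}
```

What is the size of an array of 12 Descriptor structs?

1056

Msg: @0: g [1B, align 1] → 1; +1 pad (align 2); @2: a [2B, align 2] → 4; @4: b [1B, align 1] → 5; +1 tail pad (align 2); size 6, align 2
@0: c [8B, align 8] → 8
@8: m3 [8B, align 8] → 16
@16: f [4B, align 4] → 20
@20: d [44B, align 4] → 64
@64: m1 [6B, align 2] → 70
+2 pad (align 8)
@72: m0 [8B, align 8] → 80
@80: m8 [2B, align 2] → 82
+6 tail pad (align 8)
size 88, align 8
array of 12: 12 × 88 = 1056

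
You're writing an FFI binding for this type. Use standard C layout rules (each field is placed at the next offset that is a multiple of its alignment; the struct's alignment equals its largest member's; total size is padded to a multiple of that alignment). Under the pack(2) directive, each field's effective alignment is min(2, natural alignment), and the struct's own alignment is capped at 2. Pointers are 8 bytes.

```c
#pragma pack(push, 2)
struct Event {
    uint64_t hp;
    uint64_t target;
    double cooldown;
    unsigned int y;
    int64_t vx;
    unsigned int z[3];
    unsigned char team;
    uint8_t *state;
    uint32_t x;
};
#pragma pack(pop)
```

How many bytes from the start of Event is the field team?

48

@0: hp [8B, align 2] → 8
@8: target [8B, align 2] → 16
@16: cooldown [8B, align 2] → 24
@24: y [4B, align 2] → 28
@28: vx [8B, align 2] → 36
@36: z [12B, align 2] → 48
@48: team [1B, align 1] → 49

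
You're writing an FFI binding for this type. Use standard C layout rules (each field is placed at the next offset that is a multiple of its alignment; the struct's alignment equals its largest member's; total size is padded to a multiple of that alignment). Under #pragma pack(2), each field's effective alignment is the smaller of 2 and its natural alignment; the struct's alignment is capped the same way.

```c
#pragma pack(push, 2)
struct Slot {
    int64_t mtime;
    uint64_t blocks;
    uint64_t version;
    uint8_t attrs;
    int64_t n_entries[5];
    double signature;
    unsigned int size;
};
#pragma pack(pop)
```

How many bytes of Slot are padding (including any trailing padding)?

mtime at 0 (size 8, align 2) → ends 8
blocks at 8 (size 8, align 2) → ends 16
version at 16 (size 8, align 2) → ends 24
attrs at 24 (size 1, align 1) → ends 25
pad 1 to align 2 for n_entries
n_entries at 26 (size 40, align 2) → ends 66
signature at 66 (size 8, align 2) → ends 74
size at 74 (size 4, align 2) → ends 78
total 78 bytes, alignment 2
data bytes 77, size 78 → padding 1

1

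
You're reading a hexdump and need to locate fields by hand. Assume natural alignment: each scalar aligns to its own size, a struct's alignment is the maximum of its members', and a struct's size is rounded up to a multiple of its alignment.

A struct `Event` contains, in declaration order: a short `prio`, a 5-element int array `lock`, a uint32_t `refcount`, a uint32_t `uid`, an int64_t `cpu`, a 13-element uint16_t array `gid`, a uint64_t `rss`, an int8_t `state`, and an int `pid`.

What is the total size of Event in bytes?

88

@0: prio [2B, align 2] → 2
+2 pad (align 4)
@4: lock [20B, align 4] → 24
@24: refcount [4B, align 4] → 28
@28: uid [4B, align 4] → 32
@32: cpu [8B, align 8] → 40
@40: gid [26B, align 2] → 66
+6 pad (align 8)
@72: rss [8B, align 8] → 80
@80: state [1B, align 1] → 81
+3 pad (align 4)
@84: pid [4B, align 4] → 88
size 88, align 8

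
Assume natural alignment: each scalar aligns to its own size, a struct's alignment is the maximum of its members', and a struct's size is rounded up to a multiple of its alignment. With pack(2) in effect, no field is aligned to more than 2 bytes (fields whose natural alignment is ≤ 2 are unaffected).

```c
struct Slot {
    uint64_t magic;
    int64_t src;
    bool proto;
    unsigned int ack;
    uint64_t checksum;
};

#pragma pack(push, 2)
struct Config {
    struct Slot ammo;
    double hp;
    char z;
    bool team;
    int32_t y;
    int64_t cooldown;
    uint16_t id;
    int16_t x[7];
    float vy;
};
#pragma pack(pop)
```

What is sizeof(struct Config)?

Slot: @0: magic [8B, align 8] → 8; @8: src [8B, align 8] → 16; @16: proto [1B, align 1] → 17; +3 pad (align 4); @20: ack [4B, align 4] → 24; @24: checksum [8B, align 8] → 32; size 32, align 8
@0: ammo [32B, align 2] → 32
@32: hp [8B, align 2] → 40
@40: z [1B, align 1] → 41
@41: team [1B, align 1] → 42
@42: y [4B, align 2] → 46
@46: cooldown [8B, align 2] → 54
@54: id [2B, align 2] → 56
@56: x [14B, align 2] → 70
@70: vy [4B, align 2] → 74
size 74, align 2

74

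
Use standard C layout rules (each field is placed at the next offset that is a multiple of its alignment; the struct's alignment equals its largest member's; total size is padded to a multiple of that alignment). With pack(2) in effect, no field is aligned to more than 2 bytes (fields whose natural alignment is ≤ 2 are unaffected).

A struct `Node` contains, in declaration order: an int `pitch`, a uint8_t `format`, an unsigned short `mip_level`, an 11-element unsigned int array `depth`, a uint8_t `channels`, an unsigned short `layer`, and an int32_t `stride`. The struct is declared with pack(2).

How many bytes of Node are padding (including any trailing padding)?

2

0..4  pitch  (4B, 2-aligned)
4..5  format  (1B, 1-aligned)
5..6  -- padding (1B)
6..8  mip_level  (2B, 2-aligned)
8..52  depth  (44B, 2-aligned)
52..53  channels  (1B, 1-aligned)
53..54  -- padding (1B)
54..56  layer  (2B, 2-aligned)
56..60  stride  (4B, 2-aligned)
sizeof = 60, alignof = 2
data bytes 58, size 60 → padding 2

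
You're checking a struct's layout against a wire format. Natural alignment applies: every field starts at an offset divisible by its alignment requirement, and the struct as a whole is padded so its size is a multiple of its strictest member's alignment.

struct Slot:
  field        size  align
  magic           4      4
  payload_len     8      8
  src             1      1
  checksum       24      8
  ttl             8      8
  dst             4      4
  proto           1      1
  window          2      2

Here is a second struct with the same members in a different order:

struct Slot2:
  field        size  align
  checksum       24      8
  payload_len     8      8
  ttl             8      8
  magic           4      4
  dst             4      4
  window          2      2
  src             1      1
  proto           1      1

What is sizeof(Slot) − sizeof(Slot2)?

8

magic at 0 (size 4, align 4) → ends 4
pad 4 to align 8 for payload_len
payload_len at 8 (size 8, align 8) → ends 16
src at 16 (size 1, align 1) → ends 17
pad 7 to align 8 for checksum
checksum at 24 (size 24, align 8) → ends 48
ttl at 48 (size 8, align 8) → ends 56
dst at 56 (size 4, align 4) → ends 60
proto at 60 (size 1, align 1) → ends 61
pad 1 to align 2 for window
window at 62 (size 2, align 2) → ends 64
total 64 bytes, alignment 8
— Slot2 —
checksum at 0 (size 24, align 8) → ends 24
payload_len at 24 (size 8, align 8) → ends 32
ttl at 32 (size 8, align 8) → ends 40
magic at 40 (size 4, align 4) → ends 44
dst at 44 (size 4, align 4) → ends 48
window at 48 (size 2, align 2) → ends 50
src at 50 (size 1, align 1) → ends 51
proto at 51 (size 1, align 1) → ends 52
tail pad 4 to reach multiple of 8
total 56 bytes, alignment 8
64 − 56 = 8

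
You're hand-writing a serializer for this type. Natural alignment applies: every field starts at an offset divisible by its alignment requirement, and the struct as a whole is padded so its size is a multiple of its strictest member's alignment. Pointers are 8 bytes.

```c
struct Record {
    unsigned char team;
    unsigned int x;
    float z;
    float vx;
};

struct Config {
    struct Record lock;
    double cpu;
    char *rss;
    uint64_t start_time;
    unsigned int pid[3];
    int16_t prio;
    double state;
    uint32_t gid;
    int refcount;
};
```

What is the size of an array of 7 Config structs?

504

Record: @0: team [1B, align 1] → 1; +3 pad (align 4); @4: x [4B, align 4] → 8; @8: z [4B, align 4] → 12; @12: vx [4B, align 4] → 16; size 16, align 4
@0: lock [16B, align 4] → 16
@16: cpu [8B, align 8] → 24
@24: rss [8B, align 8] → 32
@32: start_time [8B, align 8] → 40
@40: pid [12B, align 4] → 52
@52: prio [2B, align 2] → 54
+2 pad (align 8)
@56: state [8B, align 8] → 64
@64: gid [4B, align 4] → 68
@68: refcount [4B, align 4] → 72
size 72, align 8
array of 7: 7 × 72 = 504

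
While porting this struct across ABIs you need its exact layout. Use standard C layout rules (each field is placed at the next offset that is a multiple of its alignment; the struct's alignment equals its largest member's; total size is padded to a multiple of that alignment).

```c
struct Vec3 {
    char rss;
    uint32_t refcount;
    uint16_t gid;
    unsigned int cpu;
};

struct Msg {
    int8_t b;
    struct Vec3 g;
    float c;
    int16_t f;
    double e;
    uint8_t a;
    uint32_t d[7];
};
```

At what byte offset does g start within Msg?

4

Vec3: @0: rss [1B, align 1] → 1; +3 pad (align 4); @4: refcount [4B, align 4] → 8; @8: gid [2B, align 2] → 10; +2 pad (align 4); @12: cpu [4B, align 4] → 16; size 16, align 4
@0: b [1B, align 1] → 1
+3 pad (align 4)
@4: g [16B, align 4] → 20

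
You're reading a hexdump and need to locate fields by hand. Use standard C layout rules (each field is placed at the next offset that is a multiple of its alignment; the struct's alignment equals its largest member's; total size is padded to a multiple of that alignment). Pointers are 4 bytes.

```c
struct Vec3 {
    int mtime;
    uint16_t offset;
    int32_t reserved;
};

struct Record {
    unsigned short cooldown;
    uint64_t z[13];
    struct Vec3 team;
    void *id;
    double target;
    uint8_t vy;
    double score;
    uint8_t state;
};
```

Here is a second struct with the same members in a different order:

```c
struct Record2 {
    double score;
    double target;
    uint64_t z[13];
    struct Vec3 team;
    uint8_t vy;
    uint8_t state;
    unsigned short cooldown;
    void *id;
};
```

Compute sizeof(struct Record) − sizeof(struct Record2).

16

Vec3: 0..4  mtime  (4B, 4-aligned); 4..6  offset  (2B, 2-aligned); 6..8  -- padding (2B); 8..12  reserved  (4B, 4-aligned); sizeof = 12, alignof = 4
0..2  cooldown  (2B, 2-aligned)
2..8  -- padding (6B)
8..112  z  (104B, 8-aligned)
112..124  team  (12B, 4-aligned)
124..128  id  (4B, 4-aligned)
128..136  target  (8B, 8-aligned)
136..137  vy  (1B, 1-aligned)
137..144  -- padding (7B)
144..152  score  (8B, 8-aligned)
152..153  state  (1B, 1-aligned)
153..160  -- tail padding (7B)
sizeof = 160, alignof = 8
— Record2 —
0..8  score  (8B, 8-aligned)
8..16  target  (8B, 8-aligned)
16..120  z  (104B, 8-aligned)
120..132  team  (12B, 4-aligned)
132..133  vy  (1B, 1-aligned)
133..134  state  (1B, 1-aligned)
134..136  cooldown  (2B, 2-aligned)
136..140  id  (4B, 4-aligned)
140..144  -- tail padding (4B)
sizeof = 144, alignof = 8
160 − 144 = 16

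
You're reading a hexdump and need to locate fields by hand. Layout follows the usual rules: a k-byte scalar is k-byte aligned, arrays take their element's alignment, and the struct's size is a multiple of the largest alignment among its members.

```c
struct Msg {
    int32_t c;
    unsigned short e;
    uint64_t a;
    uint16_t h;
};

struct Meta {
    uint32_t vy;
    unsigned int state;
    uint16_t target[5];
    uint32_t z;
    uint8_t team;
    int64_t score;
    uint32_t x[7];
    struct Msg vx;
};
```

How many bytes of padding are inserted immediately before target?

0

Msg: c at 0 (size 4, align 4) → ends 4; e at 4 (size 2, align 2) → ends 6; pad 2 to align 8 for a; a at 8 (size 8, align 8) → ends 16; h at 16 (size 2, align 2) → ends 18; tail pad 6 to reach multiple of 8; total 24 bytes, alignment 8
vy at 0 (size 4, align 4) → ends 4
state at 4 (size 4, align 4) → ends 8
target at 8 (size 10, align 2) → ends 18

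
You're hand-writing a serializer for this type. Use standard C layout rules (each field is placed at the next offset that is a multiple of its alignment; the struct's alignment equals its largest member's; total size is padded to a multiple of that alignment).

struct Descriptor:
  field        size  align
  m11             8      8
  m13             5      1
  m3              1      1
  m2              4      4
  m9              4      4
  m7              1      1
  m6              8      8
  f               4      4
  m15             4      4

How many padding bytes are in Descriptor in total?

m11 at 0 (size 8, align 8) → ends 8
m13 at 8 (size 5, align 1) → ends 13
m3 at 13 (size 1, align 1) → ends 14
pad 2 to align 4 for m2
m2 at 16 (size 4, align 4) → ends 20
m9 at 20 (size 4, align 4) → ends 24
m7 at 24 (size 1, align 1) → ends 25
pad 7 to align 8 for m6
m6 at 32 (size 8, align 8) → ends 40
f at 40 (size 4, align 4) → ends 44
m15 at 44 (size 4, align 4) → ends 48
total 48 bytes, alignment 8
data bytes 39, size 48 → padding 9

9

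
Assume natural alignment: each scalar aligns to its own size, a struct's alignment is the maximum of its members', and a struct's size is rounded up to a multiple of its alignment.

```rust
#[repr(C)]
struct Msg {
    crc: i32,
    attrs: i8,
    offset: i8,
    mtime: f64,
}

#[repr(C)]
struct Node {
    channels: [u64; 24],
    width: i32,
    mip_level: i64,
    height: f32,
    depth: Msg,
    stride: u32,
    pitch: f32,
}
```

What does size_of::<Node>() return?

Msg: @0: crc [4B, align 4] → 4; @4: attrs [1B, align 1] → 5; @5: offset [1B, align 1] → 6; +2 pad (align 8); @8: mtime [8B, align 8] → 16; size 16, align 8
@0: channels [192B, align 8] → 192
@192: width [4B, align 4] → 196
+4 pad (align 8)
@200: mip_level [8B, align 8] → 208
@208: height [4B, align 4] → 212
+4 pad (align 8)
@216: depth [16B, align 8] → 232
@232: stride [4B, align 4] → 236
@236: pitch [4B, align 4] → 240
size 240, align 8

240 bytes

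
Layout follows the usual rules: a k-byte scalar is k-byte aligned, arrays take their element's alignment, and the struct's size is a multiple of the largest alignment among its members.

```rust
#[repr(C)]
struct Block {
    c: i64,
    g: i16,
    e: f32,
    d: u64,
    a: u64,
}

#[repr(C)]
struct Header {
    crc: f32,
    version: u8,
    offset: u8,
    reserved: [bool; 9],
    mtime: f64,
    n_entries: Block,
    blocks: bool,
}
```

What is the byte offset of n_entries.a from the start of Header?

Block: c at 0 (size 8, align 8) → ends 8; g at 8 (size 2, align 2) → ends 10; pad 2 to align 4 for e; e at 12 (size 4, align 4) → ends 16; d at 16 (size 8, align 8) → ends 24; a at 24 (size 8, align 8) → ends 32; total 32 bytes, alignment 8
crc at 0 (size 4, align 4) → ends 4
version at 4 (size 1, align 1) → ends 5
offset at 5 (size 1, align 1) → ends 6
reserved at 6 (size 9, align 1) → ends 15
pad 1 to align 8 for mtime
mtime at 16 (size 8, align 8) → ends 24
n_entries at 24 (size 32, align 8) → ends 56
within Block: a at 24
24 + 24 = 48

48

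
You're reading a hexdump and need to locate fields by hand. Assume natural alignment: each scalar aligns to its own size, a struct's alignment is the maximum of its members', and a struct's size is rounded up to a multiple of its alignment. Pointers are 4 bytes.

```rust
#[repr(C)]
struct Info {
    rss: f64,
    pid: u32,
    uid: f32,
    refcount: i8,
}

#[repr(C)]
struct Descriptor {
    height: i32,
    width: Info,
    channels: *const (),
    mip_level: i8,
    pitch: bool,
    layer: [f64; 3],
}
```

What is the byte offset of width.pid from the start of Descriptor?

16

Info: rss at 0 (size 8, align 8) → ends 8; pid at 8 (size 4, align 4) → ends 12; uid at 12 (size 4, align 4) → ends 16; refcount at 16 (size 1, align 1) → ends 17; tail pad 7 to reach multiple of 8; total 24 bytes, alignment 8
height at 0 (size 4, align 4) → ends 4
pad 4 to align 8 for width
width at 8 (size 24, align 8) → ends 32
within Info: pid at 8
8 + 8 = 16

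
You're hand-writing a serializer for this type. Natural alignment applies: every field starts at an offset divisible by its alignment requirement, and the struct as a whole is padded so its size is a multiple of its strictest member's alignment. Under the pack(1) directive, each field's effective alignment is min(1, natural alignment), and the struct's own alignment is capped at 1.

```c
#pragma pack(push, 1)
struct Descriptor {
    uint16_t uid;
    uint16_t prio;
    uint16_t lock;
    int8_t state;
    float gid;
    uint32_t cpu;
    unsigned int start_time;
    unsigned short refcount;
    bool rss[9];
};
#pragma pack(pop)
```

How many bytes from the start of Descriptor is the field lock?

4

@0: uid [2B, align 1] → 2
@2: prio [2B, align 1] → 4
@4: lock [2B, align 1] → 6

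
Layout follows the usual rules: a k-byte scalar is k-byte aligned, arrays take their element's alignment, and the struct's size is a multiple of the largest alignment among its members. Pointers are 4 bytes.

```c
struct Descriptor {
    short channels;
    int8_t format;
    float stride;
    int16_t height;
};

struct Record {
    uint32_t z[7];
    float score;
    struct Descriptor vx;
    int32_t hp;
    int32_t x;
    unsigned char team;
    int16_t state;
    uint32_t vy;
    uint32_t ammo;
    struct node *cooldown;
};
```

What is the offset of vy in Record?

Descriptor: channels at 0 (size 2, align 2) → ends 2; format at 2 (size 1, align 1) → ends 3; pad 1 to align 4 for stride; stride at 4 (size 4, align 4) → ends 8; height at 8 (size 2, align 2) → ends 10; tail pad 2 to reach multiple of 4; total 12 bytes, alignment 4
z at 0 (size 28, align 4) → ends 28
score at 28 (size 4, align 4) → ends 32
vx at 32 (size 12, align 4) → ends 44
hp at 44 (size 4, align 4) → ends 48
x at 48 (size 4, align 4) → ends 52
team at 52 (size 1, align 1) → ends 53
pad 1 to align 2 for state
state at 54 (size 2, align 2) → ends 56
vy at 56 (size 4, align 4) → ends 60

56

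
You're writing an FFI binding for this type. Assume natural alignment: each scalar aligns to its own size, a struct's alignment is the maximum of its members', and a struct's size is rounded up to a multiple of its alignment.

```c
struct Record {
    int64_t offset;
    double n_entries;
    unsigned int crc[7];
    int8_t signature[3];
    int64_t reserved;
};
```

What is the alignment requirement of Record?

member alignments: offset=8, n_entries=8, crc=4, signature=1, reserved=8
max = 8

8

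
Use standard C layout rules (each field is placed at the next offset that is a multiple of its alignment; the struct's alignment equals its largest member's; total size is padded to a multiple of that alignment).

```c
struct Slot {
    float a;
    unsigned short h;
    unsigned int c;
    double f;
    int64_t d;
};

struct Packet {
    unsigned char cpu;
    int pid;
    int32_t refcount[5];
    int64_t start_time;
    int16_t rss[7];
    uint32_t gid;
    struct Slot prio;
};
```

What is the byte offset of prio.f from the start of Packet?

Slot: 0..4  a  (4B, 4-aligned); 4..6  h  (2B, 2-aligned); 6..8  -- padding (2B); 8..12  c  (4B, 4-aligned); 12..16  -- padding (4B); 16..24  f  (8B, 8-aligned); 24..32  d  (8B, 8-aligned); sizeof = 32, alignof = 8
0..1  cpu  (1B, 1-aligned)
1..4  -- padding (3B)
4..8  pid  (4B, 4-aligned)
8..28  refcount  (20B, 4-aligned)
28..32  -- padding (4B)
32..40  start_time  (8B, 8-aligned)
40..54  rss  (14B, 2-aligned)
54..56  -- padding (2B)
56..60  gid  (4B, 4-aligned)
60..64  -- padding (4B)
64..96  prio  (32B, 8-aligned)
within Slot: f at 16
64 + 16 = 80

80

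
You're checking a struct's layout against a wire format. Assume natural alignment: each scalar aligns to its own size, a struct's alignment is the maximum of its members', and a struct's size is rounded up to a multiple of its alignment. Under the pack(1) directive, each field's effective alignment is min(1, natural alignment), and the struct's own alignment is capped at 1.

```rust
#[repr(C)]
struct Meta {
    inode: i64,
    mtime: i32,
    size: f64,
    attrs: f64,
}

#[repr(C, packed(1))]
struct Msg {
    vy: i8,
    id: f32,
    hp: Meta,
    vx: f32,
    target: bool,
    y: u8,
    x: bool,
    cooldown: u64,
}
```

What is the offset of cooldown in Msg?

Meta: 0..8  inode  (8B, 8-aligned); 8..12  mtime  (4B, 4-aligned); 12..16  -- padding (4B); 16..24  size  (8B, 8-aligned); 24..32  attrs  (8B, 8-aligned); sizeof = 32, alignof = 8
0..1  vy  (1B, 1-aligned)
1..5  id  (4B, 1-aligned)
5..37  hp  (32B, 1-aligned)
37..41  vx  (4B, 1-aligned)
41..42  target  (1B, 1-aligned)
42..43  y  (1B, 1-aligned)
43..44  x  (1B, 1-aligned)
44..52  cooldown  (8B, 1-aligned)

44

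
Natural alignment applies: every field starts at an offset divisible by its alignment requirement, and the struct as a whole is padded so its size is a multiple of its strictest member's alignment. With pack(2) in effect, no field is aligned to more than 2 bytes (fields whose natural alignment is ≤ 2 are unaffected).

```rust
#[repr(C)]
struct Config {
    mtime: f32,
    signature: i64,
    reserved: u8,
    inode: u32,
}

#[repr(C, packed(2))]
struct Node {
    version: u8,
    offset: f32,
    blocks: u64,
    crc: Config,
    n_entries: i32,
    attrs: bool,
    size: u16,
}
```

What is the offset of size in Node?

44

Config: @0: mtime [4B, align 4] → 4; +4 pad (align 8); @8: signature [8B, align 8] → 16; @16: reserved [1B, align 1] → 17; +3 pad (align 4); @20: inode [4B, align 4] → 24; size 24, align 8
@0: version [1B, align 1] → 1
+1 pad (align 2)
@2: offset [4B, align 2] → 6
@6: blocks [8B, align 2] → 14
@14: crc [24B, align 2] → 38
@38: n_entries [4B, align 2] → 42
@42: attrs [1B, align 1] → 43
+1 pad (align 2)
@44: size [2B, align 2] → 46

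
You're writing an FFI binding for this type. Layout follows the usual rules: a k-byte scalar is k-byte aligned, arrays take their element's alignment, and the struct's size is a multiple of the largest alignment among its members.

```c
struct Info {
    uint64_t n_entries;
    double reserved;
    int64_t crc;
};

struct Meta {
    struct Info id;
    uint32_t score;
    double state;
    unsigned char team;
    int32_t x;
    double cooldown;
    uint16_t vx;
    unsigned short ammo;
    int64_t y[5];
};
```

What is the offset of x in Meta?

44

Info: @0: n_entries [8B, align 8] → 8; @8: reserved [8B, align 8] → 16; @16: crc [8B, align 8] → 24; size 24, align 8
@0: id [24B, align 8] → 24
@24: score [4B, align 4] → 28
+4 pad (align 8)
@32: state [8B, align 8] → 40
@40: team [1B, align 1] → 41
+3 pad (align 4)
@44: x [4B, align 4] → 48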